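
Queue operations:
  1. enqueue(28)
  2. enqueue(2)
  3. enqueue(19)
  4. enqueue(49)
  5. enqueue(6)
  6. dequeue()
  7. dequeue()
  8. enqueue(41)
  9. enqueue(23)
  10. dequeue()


enqueue(28) -> [28]
enqueue(2) -> [28, 2]
enqueue(19) -> [28, 2, 19]
enqueue(49) -> [28, 2, 19, 49]
enqueue(6) -> [28, 2, 19, 49, 6]
dequeue()->28, [2, 19, 49, 6]
dequeue()->2, [19, 49, 6]
enqueue(41) -> [19, 49, 6, 41]
enqueue(23) -> [19, 49, 6, 41, 23]
dequeue()->19, [49, 6, 41, 23]

Final queue: [49, 6, 41, 23]


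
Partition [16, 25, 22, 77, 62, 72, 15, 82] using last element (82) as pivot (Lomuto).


Pivot: 82
  16 <= 82: advance i (no swap)
  25 <= 82: advance i (no swap)
  22 <= 82: advance i (no swap)
  77 <= 82: advance i (no swap)
  62 <= 82: advance i (no swap)
  72 <= 82: advance i (no swap)
  15 <= 82: advance i (no swap)
Place pivot at 7: [16, 25, 22, 77, 62, 72, 15, 82]

Partitioned: [16, 25, 22, 77, 62, 72, 15, 82]


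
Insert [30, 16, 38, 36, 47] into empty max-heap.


Insert 30: [30]
Insert 16: [30, 16]
Insert 38: [38, 16, 30]
Insert 36: [38, 36, 30, 16]
Insert 47: [47, 38, 30, 16, 36]

Final heap: [47, 38, 30, 16, 36]


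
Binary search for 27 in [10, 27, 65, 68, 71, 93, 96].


Step 1: lo=0, hi=6, mid=3, val=68
Step 2: lo=0, hi=2, mid=1, val=27

Found at index 1


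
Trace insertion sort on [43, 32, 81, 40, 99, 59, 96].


Initial: [43, 32, 81, 40, 99, 59, 96]
Insert 32: [32, 43, 81, 40, 99, 59, 96]
Insert 81: [32, 43, 81, 40, 99, 59, 96]
Insert 40: [32, 40, 43, 81, 99, 59, 96]
Insert 99: [32, 40, 43, 81, 99, 59, 96]
Insert 59: [32, 40, 43, 59, 81, 99, 96]
Insert 96: [32, 40, 43, 59, 81, 96, 99]

Sorted: [32, 40, 43, 59, 81, 96, 99]


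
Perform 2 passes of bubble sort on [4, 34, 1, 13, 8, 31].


Initial: [4, 34, 1, 13, 8, 31]
Pass 1: [4, 1, 13, 8, 31, 34] (4 swaps)
Pass 2: [1, 4, 8, 13, 31, 34] (2 swaps)

After 2 passes: [1, 4, 8, 13, 31, 34]


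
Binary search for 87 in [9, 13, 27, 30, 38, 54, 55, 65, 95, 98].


Step 1: lo=0, hi=9, mid=4, val=38
Step 2: lo=5, hi=9, mid=7, val=65
Step 3: lo=8, hi=9, mid=8, val=95

Not found


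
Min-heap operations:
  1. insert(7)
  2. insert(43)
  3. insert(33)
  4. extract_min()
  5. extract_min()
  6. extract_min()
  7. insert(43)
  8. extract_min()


insert(7) -> [7]
insert(43) -> [7, 43]
insert(33) -> [7, 43, 33]
extract_min()->7, [33, 43]
extract_min()->33, [43]
extract_min()->43, []
insert(43) -> [43]
extract_min()->43, []

Final heap: []


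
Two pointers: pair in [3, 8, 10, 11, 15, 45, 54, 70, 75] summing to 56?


lo=0(3)+hi=8(75)=78
lo=0(3)+hi=7(70)=73
lo=0(3)+hi=6(54)=57
lo=0(3)+hi=5(45)=48
lo=1(8)+hi=5(45)=53
lo=2(10)+hi=5(45)=55
lo=3(11)+hi=5(45)=56

Yes: 11+45=56


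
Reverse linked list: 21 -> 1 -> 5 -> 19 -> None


Step 1: curr=21, set curr.next=prev(None) | reversed so far: 21
Step 2: curr=1, set curr.next=prev(21) | reversed so far: 1 -> 21
Step 3: curr=5, set curr.next=prev(1) | reversed so far: 5 -> 1 -> 21
Step 4: curr=19, set curr.next=prev(5) | reversed so far: 19 -> 5 -> 1 -> 21

19 -> 5 -> 1 -> 21 -> None


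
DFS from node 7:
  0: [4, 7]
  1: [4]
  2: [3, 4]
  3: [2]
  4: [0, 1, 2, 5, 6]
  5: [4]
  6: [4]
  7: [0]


Visit 7, push [0]
Visit 0, push [4]
Visit 4, push [6, 5, 2, 1]
Visit 1, push []
Visit 2, push [3]
Visit 3, push []
Visit 5, push []
Visit 6, push []

DFS order: [7, 0, 4, 1, 2, 3, 5, 6]


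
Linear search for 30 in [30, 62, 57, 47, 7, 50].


i=0: 30==30 found!

Found at 0, 1 comps


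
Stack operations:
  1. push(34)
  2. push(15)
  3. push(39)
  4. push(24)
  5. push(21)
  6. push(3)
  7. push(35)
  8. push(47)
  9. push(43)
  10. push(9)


push(34) -> [34]
push(15) -> [34, 15]
push(39) -> [34, 15, 39]
push(24) -> [34, 15, 39, 24]
push(21) -> [34, 15, 39, 24, 21]
push(3) -> [34, 15, 39, 24, 21, 3]
push(35) -> [34, 15, 39, 24, 21, 3, 35]
push(47) -> [34, 15, 39, 24, 21, 3, 35, 47]
push(43) -> [34, 15, 39, 24, 21, 3, 35, 47, 43]
push(9) -> [34, 15, 39, 24, 21, 3, 35, 47, 43, 9]

Final stack: [34, 15, 39, 24, 21, 3, 35, 47, 43, 9]


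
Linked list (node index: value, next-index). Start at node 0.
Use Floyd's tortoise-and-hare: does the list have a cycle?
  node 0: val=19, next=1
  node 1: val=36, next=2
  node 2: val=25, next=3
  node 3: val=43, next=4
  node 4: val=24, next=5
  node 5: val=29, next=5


Floyd's tortoise (slow, +1) and hare (fast, +2):
  init: slow=0, fast=0
  step 1: slow=1, fast=2
  step 2: slow=2, fast=4
  step 3: slow=3, fast=5
  step 4: slow=4, fast=5
  step 5: slow=5, fast=5
  slow == fast at node 5: cycle detected

Cycle: yes


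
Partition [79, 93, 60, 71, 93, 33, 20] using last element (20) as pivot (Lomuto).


Pivot: 20
Place pivot at 0: [20, 93, 60, 71, 93, 33, 79]

Partitioned: [20, 93, 60, 71, 93, 33, 79]


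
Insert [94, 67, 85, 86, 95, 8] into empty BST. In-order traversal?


Insert 94: root
Insert 67: L from 94
Insert 85: L from 94 -> R from 67
Insert 86: L from 94 -> R from 67 -> R from 85
Insert 95: R from 94
Insert 8: L from 94 -> L from 67

In-order: [8, 67, 85, 86, 94, 95]


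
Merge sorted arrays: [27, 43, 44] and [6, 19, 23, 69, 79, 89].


Take 6 from B
Take 19 from B
Take 23 from B
Take 27 from A
Take 43 from A
Take 44 from A

Merged: [6, 19, 23, 27, 43, 44, 69, 79, 89]


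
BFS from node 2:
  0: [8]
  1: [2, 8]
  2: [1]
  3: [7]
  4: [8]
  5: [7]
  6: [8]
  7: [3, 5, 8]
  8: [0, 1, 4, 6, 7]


Visit 2, enqueue [1]
Visit 1, enqueue [8]
Visit 8, enqueue [0, 4, 6, 7]
Visit 0, enqueue []
Visit 4, enqueue []
Visit 6, enqueue []
Visit 7, enqueue [3, 5]
Visit 3, enqueue []
Visit 5, enqueue []

BFS order: [2, 1, 8, 0, 4, 6, 7, 3, 5]


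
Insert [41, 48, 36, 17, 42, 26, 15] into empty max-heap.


Insert 41: [41]
Insert 48: [48, 41]
Insert 36: [48, 41, 36]
Insert 17: [48, 41, 36, 17]
Insert 42: [48, 42, 36, 17, 41]
Insert 26: [48, 42, 36, 17, 41, 26]
Insert 15: [48, 42, 36, 17, 41, 26, 15]

Final heap: [48, 42, 36, 17, 41, 26, 15]


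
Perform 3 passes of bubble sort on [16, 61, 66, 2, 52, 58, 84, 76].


Initial: [16, 61, 66, 2, 52, 58, 84, 76]
Pass 1: [16, 61, 2, 52, 58, 66, 76, 84] (4 swaps)
Pass 2: [16, 2, 52, 58, 61, 66, 76, 84] (3 swaps)
Pass 3: [2, 16, 52, 58, 61, 66, 76, 84] (1 swaps)

After 3 passes: [2, 16, 52, 58, 61, 66, 76, 84]


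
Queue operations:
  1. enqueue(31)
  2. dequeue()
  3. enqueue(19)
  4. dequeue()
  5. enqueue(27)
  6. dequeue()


enqueue(31) -> [31]
dequeue()->31, []
enqueue(19) -> [19]
dequeue()->19, []
enqueue(27) -> [27]
dequeue()->27, []

Final queue: []


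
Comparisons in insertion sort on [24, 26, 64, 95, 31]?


Algorithm: insertion sort
Input: [24, 26, 64, 95, 31]
Sorted: [24, 26, 31, 64, 95]

6


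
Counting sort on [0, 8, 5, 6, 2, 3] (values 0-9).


Input: [0, 8, 5, 6, 2, 3]
Counts: [1, 0, 1, 1, 0, 1, 1, 0, 1, 0]

Sorted: [0, 2, 3, 5, 6, 8]


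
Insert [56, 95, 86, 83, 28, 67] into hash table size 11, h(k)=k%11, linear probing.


Insert 56: h=1 -> slot 1
Insert 95: h=7 -> slot 7
Insert 86: h=9 -> slot 9
Insert 83: h=6 -> slot 6
Insert 28: h=6, 2 probes -> slot 8
Insert 67: h=1, 1 probes -> slot 2

Table: [None, 56, 67, None, None, None, 83, 95, 28, 86, None]


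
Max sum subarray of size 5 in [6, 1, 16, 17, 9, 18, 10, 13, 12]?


[0:5]: 49
[1:6]: 61
[2:7]: 70
[3:8]: 67
[4:9]: 62

Max: 70 at [2:7]


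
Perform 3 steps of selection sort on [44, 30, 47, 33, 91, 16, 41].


Initial: [44, 30, 47, 33, 91, 16, 41]
Step 1: min=16 at 5
  Swap: [16, 30, 47, 33, 91, 44, 41]
Step 2: min=30 at 1
  Swap: [16, 30, 47, 33, 91, 44, 41]
Step 3: min=33 at 3
  Swap: [16, 30, 33, 47, 91, 44, 41]

After 3 steps: [16, 30, 33, 47, 91, 44, 41]


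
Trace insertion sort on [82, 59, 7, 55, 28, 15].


Initial: [82, 59, 7, 55, 28, 15]
Insert 59: [59, 82, 7, 55, 28, 15]
Insert 7: [7, 59, 82, 55, 28, 15]
Insert 55: [7, 55, 59, 82, 28, 15]
Insert 28: [7, 28, 55, 59, 82, 15]
Insert 15: [7, 15, 28, 55, 59, 82]

Sorted: [7, 15, 28, 55, 59, 82]


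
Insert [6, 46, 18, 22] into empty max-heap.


Insert 6: [6]
Insert 46: [46, 6]
Insert 18: [46, 6, 18]
Insert 22: [46, 22, 18, 6]

Final heap: [46, 22, 18, 6]


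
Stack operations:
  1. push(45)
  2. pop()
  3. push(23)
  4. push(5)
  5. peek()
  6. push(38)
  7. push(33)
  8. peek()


push(45) -> [45]
pop()->45, []
push(23) -> [23]
push(5) -> [23, 5]
peek()->5
push(38) -> [23, 5, 38]
push(33) -> [23, 5, 38, 33]
peek()->33

Final stack: [23, 5, 38, 33]


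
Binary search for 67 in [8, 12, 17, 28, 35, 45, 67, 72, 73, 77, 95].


Step 1: lo=0, hi=10, mid=5, val=45
Step 2: lo=6, hi=10, mid=8, val=73
Step 3: lo=6, hi=7, mid=6, val=67

Found at index 6


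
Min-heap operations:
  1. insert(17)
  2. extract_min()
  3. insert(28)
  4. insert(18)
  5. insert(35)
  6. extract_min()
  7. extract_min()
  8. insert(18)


insert(17) -> [17]
extract_min()->17, []
insert(28) -> [28]
insert(18) -> [18, 28]
insert(35) -> [18, 28, 35]
extract_min()->18, [28, 35]
extract_min()->28, [35]
insert(18) -> [18, 35]

Final heap: [18, 35]


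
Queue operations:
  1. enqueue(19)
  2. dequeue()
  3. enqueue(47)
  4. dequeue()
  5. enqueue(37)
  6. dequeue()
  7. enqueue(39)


enqueue(19) -> [19]
dequeue()->19, []
enqueue(47) -> [47]
dequeue()->47, []
enqueue(37) -> [37]
dequeue()->37, []
enqueue(39) -> [39]

Final queue: [39]


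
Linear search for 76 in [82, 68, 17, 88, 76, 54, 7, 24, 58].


i=0: 82!=76
i=1: 68!=76
i=2: 17!=76
i=3: 88!=76
i=4: 76==76 found!

Found at 4, 5 comps


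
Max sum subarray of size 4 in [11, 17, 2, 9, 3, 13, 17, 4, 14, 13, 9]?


[0:4]: 39
[1:5]: 31
[2:6]: 27
[3:7]: 42
[4:8]: 37
[5:9]: 48
[6:10]: 48
[7:11]: 40

Max: 48 at [5:9]


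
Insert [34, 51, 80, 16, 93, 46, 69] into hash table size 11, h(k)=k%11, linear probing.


Insert 34: h=1 -> slot 1
Insert 51: h=7 -> slot 7
Insert 80: h=3 -> slot 3
Insert 16: h=5 -> slot 5
Insert 93: h=5, 1 probes -> slot 6
Insert 46: h=2 -> slot 2
Insert 69: h=3, 1 probes -> slot 4

Table: [None, 34, 46, 80, 69, 16, 93, 51, None, None, None]


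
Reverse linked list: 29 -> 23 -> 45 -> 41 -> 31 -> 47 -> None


Step 1: curr=29, set curr.next=prev(None) | reversed so far: 29
Step 2: curr=23, set curr.next=prev(29) | reversed so far: 23 -> 29
Step 3: curr=45, set curr.next=prev(23) | reversed so far: 45 -> 23 -> 29
Step 4: curr=41, set curr.next=prev(45) | reversed so far: 41 -> 45 -> 23 -> 29
Step 5: curr=31, set curr.next=prev(41) | reversed so far: 31 -> 41 -> 45 -> 23 -> 29
Step 6: curr=47, set curr.next=prev(31) | reversed so far: 47 -> 31 -> 41 -> 45 -> 23 -> 29

47 -> 31 -> 41 -> 45 -> 23 -> 29 -> None


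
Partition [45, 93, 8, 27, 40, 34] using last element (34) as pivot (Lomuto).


Pivot: 34
  8 <= 34: swap -> [8, 93, 45, 27, 40, 34]
  27 <= 34: swap -> [8, 27, 45, 93, 40, 34]
Place pivot at 2: [8, 27, 34, 93, 40, 45]

Partitioned: [8, 27, 34, 93, 40, 45]


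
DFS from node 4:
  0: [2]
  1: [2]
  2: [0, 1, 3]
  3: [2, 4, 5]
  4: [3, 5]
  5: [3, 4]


Visit 4, push [5, 3]
Visit 3, push [5, 2]
Visit 2, push [1, 0]
Visit 0, push []
Visit 1, push []
Visit 5, push []

DFS order: [4, 3, 2, 0, 1, 5]


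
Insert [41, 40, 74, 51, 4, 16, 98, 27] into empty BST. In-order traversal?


Insert 41: root
Insert 40: L from 41
Insert 74: R from 41
Insert 51: R from 41 -> L from 74
Insert 4: L from 41 -> L from 40
Insert 16: L from 41 -> L from 40 -> R from 4
Insert 98: R from 41 -> R from 74
Insert 27: L from 41 -> L from 40 -> R from 4 -> R from 16

In-order: [4, 16, 27, 40, 41, 51, 74, 98]


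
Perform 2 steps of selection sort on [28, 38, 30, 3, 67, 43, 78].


Initial: [28, 38, 30, 3, 67, 43, 78]
Step 1: min=3 at 3
  Swap: [3, 38, 30, 28, 67, 43, 78]
Step 2: min=28 at 3
  Swap: [3, 28, 30, 38, 67, 43, 78]

After 2 steps: [3, 28, 30, 38, 67, 43, 78]


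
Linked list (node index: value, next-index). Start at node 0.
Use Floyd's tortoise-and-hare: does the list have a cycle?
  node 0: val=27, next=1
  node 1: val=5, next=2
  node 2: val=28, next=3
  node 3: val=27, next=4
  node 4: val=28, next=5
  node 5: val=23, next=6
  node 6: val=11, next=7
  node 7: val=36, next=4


Floyd's tortoise (slow, +1) and hare (fast, +2):
  init: slow=0, fast=0
  step 1: slow=1, fast=2
  step 2: slow=2, fast=4
  step 3: slow=3, fast=6
  step 4: slow=4, fast=4
  slow == fast at node 4: cycle detected

Cycle: yes


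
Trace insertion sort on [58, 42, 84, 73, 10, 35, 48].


Initial: [58, 42, 84, 73, 10, 35, 48]
Insert 42: [42, 58, 84, 73, 10, 35, 48]
Insert 84: [42, 58, 84, 73, 10, 35, 48]
Insert 73: [42, 58, 73, 84, 10, 35, 48]
Insert 10: [10, 42, 58, 73, 84, 35, 48]
Insert 35: [10, 35, 42, 58, 73, 84, 48]
Insert 48: [10, 35, 42, 48, 58, 73, 84]

Sorted: [10, 35, 42, 48, 58, 73, 84]


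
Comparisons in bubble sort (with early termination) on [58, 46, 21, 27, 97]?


Algorithm: bubble sort (with early termination)
Input: [58, 46, 21, 27, 97]
Sorted: [21, 27, 46, 58, 97]

9


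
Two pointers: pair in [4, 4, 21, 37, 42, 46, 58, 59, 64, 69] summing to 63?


lo=0(4)+hi=9(69)=73
lo=0(4)+hi=8(64)=68
lo=0(4)+hi=7(59)=63

Yes: 4+59=63


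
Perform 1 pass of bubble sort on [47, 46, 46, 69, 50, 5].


Initial: [47, 46, 46, 69, 50, 5]
Pass 1: [46, 46, 47, 50, 5, 69] (4 swaps)

After 1 pass: [46, 46, 47, 50, 5, 69]


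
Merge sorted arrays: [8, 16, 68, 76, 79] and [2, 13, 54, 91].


Take 2 from B
Take 8 from A
Take 13 from B
Take 16 from A
Take 54 from B
Take 68 from A
Take 76 from A
Take 79 from A

Merged: [2, 8, 13, 16, 54, 68, 76, 79, 91]


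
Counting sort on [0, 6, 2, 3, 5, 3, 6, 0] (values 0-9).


Input: [0, 6, 2, 3, 5, 3, 6, 0]
Counts: [2, 0, 1, 2, 0, 1, 2, 0, 0, 0]

Sorted: [0, 0, 2, 3, 3, 5, 6, 6]


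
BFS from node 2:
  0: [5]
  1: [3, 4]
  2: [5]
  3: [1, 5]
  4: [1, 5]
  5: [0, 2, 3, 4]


Visit 2, enqueue [5]
Visit 5, enqueue [0, 3, 4]
Visit 0, enqueue []
Visit 3, enqueue [1]
Visit 4, enqueue []
Visit 1, enqueue []

BFS order: [2, 5, 0, 3, 4, 1]


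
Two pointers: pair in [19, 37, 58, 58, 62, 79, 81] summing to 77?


lo=0(19)+hi=6(81)=100
lo=0(19)+hi=5(79)=98
lo=0(19)+hi=4(62)=81
lo=0(19)+hi=3(58)=77

Yes: 19+58=77


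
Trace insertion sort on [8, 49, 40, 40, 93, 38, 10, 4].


Initial: [8, 49, 40, 40, 93, 38, 10, 4]
Insert 49: [8, 49, 40, 40, 93, 38, 10, 4]
Insert 40: [8, 40, 49, 40, 93, 38, 10, 4]
Insert 40: [8, 40, 40, 49, 93, 38, 10, 4]
Insert 93: [8, 40, 40, 49, 93, 38, 10, 4]
Insert 38: [8, 38, 40, 40, 49, 93, 10, 4]
Insert 10: [8, 10, 38, 40, 40, 49, 93, 4]
Insert 4: [4, 8, 10, 38, 40, 40, 49, 93]

Sorted: [4, 8, 10, 38, 40, 40, 49, 93]


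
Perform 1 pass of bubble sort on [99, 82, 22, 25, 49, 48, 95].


Initial: [99, 82, 22, 25, 49, 48, 95]
Pass 1: [82, 22, 25, 49, 48, 95, 99] (6 swaps)

After 1 pass: [82, 22, 25, 49, 48, 95, 99]


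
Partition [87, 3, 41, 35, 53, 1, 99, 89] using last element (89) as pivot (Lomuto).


Pivot: 89
  87 <= 89: advance i (no swap)
  3 <= 89: advance i (no swap)
  41 <= 89: advance i (no swap)
  35 <= 89: advance i (no swap)
  53 <= 89: advance i (no swap)
  1 <= 89: advance i (no swap)
Place pivot at 6: [87, 3, 41, 35, 53, 1, 89, 99]

Partitioned: [87, 3, 41, 35, 53, 1, 89, 99]


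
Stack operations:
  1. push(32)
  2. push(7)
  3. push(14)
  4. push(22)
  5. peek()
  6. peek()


push(32) -> [32]
push(7) -> [32, 7]
push(14) -> [32, 7, 14]
push(22) -> [32, 7, 14, 22]
peek()->22
peek()->22

Final stack: [32, 7, 14, 22]


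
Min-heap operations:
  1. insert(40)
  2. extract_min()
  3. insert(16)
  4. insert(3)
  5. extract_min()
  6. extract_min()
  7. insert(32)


insert(40) -> [40]
extract_min()->40, []
insert(16) -> [16]
insert(3) -> [3, 16]
extract_min()->3, [16]
extract_min()->16, []
insert(32) -> [32]

Final heap: [32]


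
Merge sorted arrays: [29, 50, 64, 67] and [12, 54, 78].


Take 12 from B
Take 29 from A
Take 50 from A
Take 54 from B
Take 64 from A
Take 67 from A

Merged: [12, 29, 50, 54, 64, 67, 78]


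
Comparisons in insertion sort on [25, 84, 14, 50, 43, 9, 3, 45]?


Algorithm: insertion sort
Input: [25, 84, 14, 50, 43, 9, 3, 45]
Sorted: [3, 9, 14, 25, 43, 45, 50, 84]

22


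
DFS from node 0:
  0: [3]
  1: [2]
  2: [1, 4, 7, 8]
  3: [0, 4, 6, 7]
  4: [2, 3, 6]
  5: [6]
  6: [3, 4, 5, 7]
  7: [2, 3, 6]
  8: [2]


Visit 0, push [3]
Visit 3, push [7, 6, 4]
Visit 4, push [6, 2]
Visit 2, push [8, 7, 1]
Visit 1, push []
Visit 7, push [6]
Visit 6, push [5]
Visit 5, push []
Visit 8, push []

DFS order: [0, 3, 4, 2, 1, 7, 6, 5, 8]


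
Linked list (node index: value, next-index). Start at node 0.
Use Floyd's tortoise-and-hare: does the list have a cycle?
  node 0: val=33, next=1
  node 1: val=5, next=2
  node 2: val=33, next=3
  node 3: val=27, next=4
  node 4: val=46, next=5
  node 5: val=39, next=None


Floyd's tortoise (slow, +1) and hare (fast, +2):
  init: slow=0, fast=0
  step 1: slow=1, fast=2
  step 2: slow=2, fast=4
  step 3: fast 4->5->None, no cycle

Cycle: no


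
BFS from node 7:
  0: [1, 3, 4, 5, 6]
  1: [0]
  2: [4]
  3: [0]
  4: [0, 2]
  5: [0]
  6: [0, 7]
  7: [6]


Visit 7, enqueue [6]
Visit 6, enqueue [0]
Visit 0, enqueue [1, 3, 4, 5]
Visit 1, enqueue []
Visit 3, enqueue []
Visit 4, enqueue [2]
Visit 5, enqueue []
Visit 2, enqueue []

BFS order: [7, 6, 0, 1, 3, 4, 5, 2]


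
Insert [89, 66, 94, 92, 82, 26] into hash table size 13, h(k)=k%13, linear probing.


Insert 89: h=11 -> slot 11
Insert 66: h=1 -> slot 1
Insert 94: h=3 -> slot 3
Insert 92: h=1, 1 probes -> slot 2
Insert 82: h=4 -> slot 4
Insert 26: h=0 -> slot 0

Table: [26, 66, 92, 94, 82, None, None, None, None, None, None, 89, None]


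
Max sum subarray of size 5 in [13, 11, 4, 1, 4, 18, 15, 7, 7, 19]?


[0:5]: 33
[1:6]: 38
[2:7]: 42
[3:8]: 45
[4:9]: 51
[5:10]: 66

Max: 66 at [5:10]


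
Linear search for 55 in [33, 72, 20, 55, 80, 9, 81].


i=0: 33!=55
i=1: 72!=55
i=2: 20!=55
i=3: 55==55 found!

Found at 3, 4 comps


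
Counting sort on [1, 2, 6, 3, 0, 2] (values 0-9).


Input: [1, 2, 6, 3, 0, 2]
Counts: [1, 1, 2, 1, 0, 0, 1, 0, 0, 0]

Sorted: [0, 1, 2, 2, 3, 6]


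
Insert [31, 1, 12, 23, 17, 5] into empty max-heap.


Insert 31: [31]
Insert 1: [31, 1]
Insert 12: [31, 1, 12]
Insert 23: [31, 23, 12, 1]
Insert 17: [31, 23, 12, 1, 17]
Insert 5: [31, 23, 12, 1, 17, 5]

Final heap: [31, 23, 12, 1, 17, 5]


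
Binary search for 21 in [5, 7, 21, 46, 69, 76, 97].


Step 1: lo=0, hi=6, mid=3, val=46
Step 2: lo=0, hi=2, mid=1, val=7
Step 3: lo=2, hi=2, mid=2, val=21

Found at index 2


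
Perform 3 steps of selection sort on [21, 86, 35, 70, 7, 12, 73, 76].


Initial: [21, 86, 35, 70, 7, 12, 73, 76]
Step 1: min=7 at 4
  Swap: [7, 86, 35, 70, 21, 12, 73, 76]
Step 2: min=12 at 5
  Swap: [7, 12, 35, 70, 21, 86, 73, 76]
Step 3: min=21 at 4
  Swap: [7, 12, 21, 70, 35, 86, 73, 76]

After 3 steps: [7, 12, 21, 70, 35, 86, 73, 76]


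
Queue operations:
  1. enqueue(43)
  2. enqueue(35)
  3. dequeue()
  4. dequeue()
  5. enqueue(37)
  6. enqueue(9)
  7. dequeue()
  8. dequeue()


enqueue(43) -> [43]
enqueue(35) -> [43, 35]
dequeue()->43, [35]
dequeue()->35, []
enqueue(37) -> [37]
enqueue(9) -> [37, 9]
dequeue()->37, [9]
dequeue()->9, []

Final queue: []


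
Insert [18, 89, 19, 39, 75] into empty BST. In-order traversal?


Insert 18: root
Insert 89: R from 18
Insert 19: R from 18 -> L from 89
Insert 39: R from 18 -> L from 89 -> R from 19
Insert 75: R from 18 -> L from 89 -> R from 19 -> R from 39

In-order: [18, 19, 39, 75, 89]


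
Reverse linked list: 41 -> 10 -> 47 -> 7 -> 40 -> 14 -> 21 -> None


Step 1: curr=41, set curr.next=prev(None) | reversed so far: 41
Step 2: curr=10, set curr.next=prev(41) | reversed so far: 10 -> 41
Step 3: curr=47, set curr.next=prev(10) | reversed so far: 47 -> 10 -> 41
Step 4: curr=7, set curr.next=prev(47) | reversed so far: 7 -> 47 -> 10 -> 41
Step 5: curr=40, set curr.next=prev(7) | reversed so far: 40 -> 7 -> 47 -> 10 -> 41
Step 6: curr=14, set curr.next=prev(40) | reversed so far: 14 -> 40 -> 7 -> 47 -> 10 -> 41
Step 7: curr=21, set curr.next=prev(14) | reversed so far: 21 -> 14 -> 40 -> 7 -> 47 -> 10 -> 41

21 -> 14 -> 40 -> 7 -> 47 -> 10 -> 41 -> None


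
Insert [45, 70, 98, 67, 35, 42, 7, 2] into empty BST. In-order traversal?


Insert 45: root
Insert 70: R from 45
Insert 98: R from 45 -> R from 70
Insert 67: R from 45 -> L from 70
Insert 35: L from 45
Insert 42: L from 45 -> R from 35
Insert 7: L from 45 -> L from 35
Insert 2: L from 45 -> L from 35 -> L from 7

In-order: [2, 7, 35, 42, 45, 67, 70, 98]


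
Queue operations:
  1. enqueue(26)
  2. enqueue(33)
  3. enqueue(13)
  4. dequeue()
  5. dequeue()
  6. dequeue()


enqueue(26) -> [26]
enqueue(33) -> [26, 33]
enqueue(13) -> [26, 33, 13]
dequeue()->26, [33, 13]
dequeue()->33, [13]
dequeue()->13, []

Final queue: []


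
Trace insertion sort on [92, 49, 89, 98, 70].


Initial: [92, 49, 89, 98, 70]
Insert 49: [49, 92, 89, 98, 70]
Insert 89: [49, 89, 92, 98, 70]
Insert 98: [49, 89, 92, 98, 70]
Insert 70: [49, 70, 89, 92, 98]

Sorted: [49, 70, 89, 92, 98]


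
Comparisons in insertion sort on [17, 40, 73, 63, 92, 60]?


Algorithm: insertion sort
Input: [17, 40, 73, 63, 92, 60]
Sorted: [17, 40, 60, 63, 73, 92]

9


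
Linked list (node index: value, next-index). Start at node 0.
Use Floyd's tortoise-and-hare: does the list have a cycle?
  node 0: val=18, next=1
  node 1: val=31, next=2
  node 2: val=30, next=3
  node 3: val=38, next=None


Floyd's tortoise (slow, +1) and hare (fast, +2):
  init: slow=0, fast=0
  step 1: slow=1, fast=2
  step 2: fast 2->3->None, no cycle

Cycle: no


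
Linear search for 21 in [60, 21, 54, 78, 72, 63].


i=0: 60!=21
i=1: 21==21 found!

Found at 1, 2 comps


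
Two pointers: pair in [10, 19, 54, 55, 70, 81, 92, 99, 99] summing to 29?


lo=0(10)+hi=8(99)=109
lo=0(10)+hi=7(99)=109
lo=0(10)+hi=6(92)=102
lo=0(10)+hi=5(81)=91
lo=0(10)+hi=4(70)=80
lo=0(10)+hi=3(55)=65
lo=0(10)+hi=2(54)=64
lo=0(10)+hi=1(19)=29

Yes: 10+19=29


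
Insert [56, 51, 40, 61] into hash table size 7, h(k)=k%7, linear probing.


Insert 56: h=0 -> slot 0
Insert 51: h=2 -> slot 2
Insert 40: h=5 -> slot 5
Insert 61: h=5, 1 probes -> slot 6

Table: [56, None, 51, None, None, 40, 61]


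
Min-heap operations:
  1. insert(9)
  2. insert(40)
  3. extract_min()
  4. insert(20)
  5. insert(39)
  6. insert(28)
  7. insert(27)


insert(9) -> [9]
insert(40) -> [9, 40]
extract_min()->9, [40]
insert(20) -> [20, 40]
insert(39) -> [20, 40, 39]
insert(28) -> [20, 28, 39, 40]
insert(27) -> [20, 27, 39, 40, 28]

Final heap: [20, 27, 39, 40, 28]


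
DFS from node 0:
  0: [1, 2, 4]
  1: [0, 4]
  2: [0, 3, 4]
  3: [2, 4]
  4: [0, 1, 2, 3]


Visit 0, push [4, 2, 1]
Visit 1, push [4]
Visit 4, push [3, 2]
Visit 2, push [3]
Visit 3, push []

DFS order: [0, 1, 4, 2, 3]


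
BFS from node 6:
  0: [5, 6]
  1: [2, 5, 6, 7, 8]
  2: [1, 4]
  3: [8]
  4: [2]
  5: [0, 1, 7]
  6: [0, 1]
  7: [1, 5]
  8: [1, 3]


Visit 6, enqueue [0, 1]
Visit 0, enqueue [5]
Visit 1, enqueue [2, 7, 8]
Visit 5, enqueue []
Visit 2, enqueue [4]
Visit 7, enqueue []
Visit 8, enqueue [3]
Visit 4, enqueue []
Visit 3, enqueue []

BFS order: [6, 0, 1, 5, 2, 7, 8, 4, 3]


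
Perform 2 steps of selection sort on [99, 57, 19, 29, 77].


Initial: [99, 57, 19, 29, 77]
Step 1: min=19 at 2
  Swap: [19, 57, 99, 29, 77]
Step 2: min=29 at 3
  Swap: [19, 29, 99, 57, 77]

After 2 steps: [19, 29, 99, 57, 77]


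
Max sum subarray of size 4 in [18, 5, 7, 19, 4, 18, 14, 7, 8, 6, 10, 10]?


[0:4]: 49
[1:5]: 35
[2:6]: 48
[3:7]: 55
[4:8]: 43
[5:9]: 47
[6:10]: 35
[7:11]: 31
[8:12]: 34

Max: 55 at [3:7]


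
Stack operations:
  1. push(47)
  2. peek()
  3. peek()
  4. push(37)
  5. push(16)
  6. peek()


push(47) -> [47]
peek()->47
peek()->47
push(37) -> [47, 37]
push(16) -> [47, 37, 16]
peek()->16

Final stack: [47, 37, 16]


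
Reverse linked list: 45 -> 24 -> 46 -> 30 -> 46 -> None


Step 1: curr=45, set curr.next=prev(None) | reversed so far: 45
Step 2: curr=24, set curr.next=prev(45) | reversed so far: 24 -> 45
Step 3: curr=46, set curr.next=prev(24) | reversed so far: 46 -> 24 -> 45
Step 4: curr=30, set curr.next=prev(46) | reversed so far: 30 -> 46 -> 24 -> 45
Step 5: curr=46, set curr.next=prev(30) | reversed so far: 46 -> 30 -> 46 -> 24 -> 45

46 -> 30 -> 46 -> 24 -> 45 -> None


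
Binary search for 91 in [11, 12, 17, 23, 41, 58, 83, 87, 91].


Step 1: lo=0, hi=8, mid=4, val=41
Step 2: lo=5, hi=8, mid=6, val=83
Step 3: lo=7, hi=8, mid=7, val=87
Step 4: lo=8, hi=8, mid=8, val=91

Found at index 8


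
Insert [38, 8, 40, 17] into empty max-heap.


Insert 38: [38]
Insert 8: [38, 8]
Insert 40: [40, 8, 38]
Insert 17: [40, 17, 38, 8]

Final heap: [40, 17, 38, 8]


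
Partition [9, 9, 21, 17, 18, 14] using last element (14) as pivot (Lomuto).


Pivot: 14
  9 <= 14: advance i (no swap)
  9 <= 14: advance i (no swap)
Place pivot at 2: [9, 9, 14, 17, 18, 21]

Partitioned: [9, 9, 14, 17, 18, 21]


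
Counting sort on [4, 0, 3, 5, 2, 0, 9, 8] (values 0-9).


Input: [4, 0, 3, 5, 2, 0, 9, 8]
Counts: [2, 0, 1, 1, 1, 1, 0, 0, 1, 1]

Sorted: [0, 0, 2, 3, 4, 5, 8, 9]


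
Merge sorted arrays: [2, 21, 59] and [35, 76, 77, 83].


Take 2 from A
Take 21 from A
Take 35 from B
Take 59 from A

Merged: [2, 21, 35, 59, 76, 77, 83]


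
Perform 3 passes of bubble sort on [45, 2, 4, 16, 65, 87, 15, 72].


Initial: [45, 2, 4, 16, 65, 87, 15, 72]
Pass 1: [2, 4, 16, 45, 65, 15, 72, 87] (5 swaps)
Pass 2: [2, 4, 16, 45, 15, 65, 72, 87] (1 swaps)
Pass 3: [2, 4, 16, 15, 45, 65, 72, 87] (1 swaps)

After 3 passes: [2, 4, 16, 15, 45, 65, 72, 87]


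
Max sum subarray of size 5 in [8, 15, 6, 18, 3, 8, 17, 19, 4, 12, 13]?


[0:5]: 50
[1:6]: 50
[2:7]: 52
[3:8]: 65
[4:9]: 51
[5:10]: 60
[6:11]: 65

Max: 65 at [3:8]


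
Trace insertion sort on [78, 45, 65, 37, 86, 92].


Initial: [78, 45, 65, 37, 86, 92]
Insert 45: [45, 78, 65, 37, 86, 92]
Insert 65: [45, 65, 78, 37, 86, 92]
Insert 37: [37, 45, 65, 78, 86, 92]
Insert 86: [37, 45, 65, 78, 86, 92]
Insert 92: [37, 45, 65, 78, 86, 92]

Sorted: [37, 45, 65, 78, 86, 92]


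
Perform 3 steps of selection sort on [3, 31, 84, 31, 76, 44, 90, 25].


Initial: [3, 31, 84, 31, 76, 44, 90, 25]
Step 1: min=3 at 0
  Swap: [3, 31, 84, 31, 76, 44, 90, 25]
Step 2: min=25 at 7
  Swap: [3, 25, 84, 31, 76, 44, 90, 31]
Step 3: min=31 at 3
  Swap: [3, 25, 31, 84, 76, 44, 90, 31]

After 3 steps: [3, 25, 31, 84, 76, 44, 90, 31]


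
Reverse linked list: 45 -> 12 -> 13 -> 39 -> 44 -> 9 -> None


Step 1: curr=45, set curr.next=prev(None) | reversed so far: 45
Step 2: curr=12, set curr.next=prev(45) | reversed so far: 12 -> 45
Step 3: curr=13, set curr.next=prev(12) | reversed so far: 13 -> 12 -> 45
Step 4: curr=39, set curr.next=prev(13) | reversed so far: 39 -> 13 -> 12 -> 45
Step 5: curr=44, set curr.next=prev(39) | reversed so far: 44 -> 39 -> 13 -> 12 -> 45
Step 6: curr=9, set curr.next=prev(44) | reversed so far: 9 -> 44 -> 39 -> 13 -> 12 -> 45

9 -> 44 -> 39 -> 13 -> 12 -> 45 -> None


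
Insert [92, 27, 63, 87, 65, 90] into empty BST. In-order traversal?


Insert 92: root
Insert 27: L from 92
Insert 63: L from 92 -> R from 27
Insert 87: L from 92 -> R from 27 -> R from 63
Insert 65: L from 92 -> R from 27 -> R from 63 -> L from 87
Insert 90: L from 92 -> R from 27 -> R from 63 -> R from 87

In-order: [27, 63, 65, 87, 90, 92]


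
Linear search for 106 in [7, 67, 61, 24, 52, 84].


i=0: 7!=106
i=1: 67!=106
i=2: 61!=106
i=3: 24!=106
i=4: 52!=106
i=5: 84!=106

Not found, 6 comps


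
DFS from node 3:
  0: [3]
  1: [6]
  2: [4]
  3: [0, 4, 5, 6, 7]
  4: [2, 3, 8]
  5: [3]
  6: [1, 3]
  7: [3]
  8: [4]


Visit 3, push [7, 6, 5, 4, 0]
Visit 0, push []
Visit 4, push [8, 2]
Visit 2, push []
Visit 8, push []
Visit 5, push []
Visit 6, push [1]
Visit 1, push []
Visit 7, push []

DFS order: [3, 0, 4, 2, 8, 5, 6, 1, 7]


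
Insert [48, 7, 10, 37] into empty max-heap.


Insert 48: [48]
Insert 7: [48, 7]
Insert 10: [48, 7, 10]
Insert 37: [48, 37, 10, 7]

Final heap: [48, 37, 10, 7]


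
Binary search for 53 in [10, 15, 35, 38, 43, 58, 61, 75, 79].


Step 1: lo=0, hi=8, mid=4, val=43
Step 2: lo=5, hi=8, mid=6, val=61
Step 3: lo=5, hi=5, mid=5, val=58

Not found


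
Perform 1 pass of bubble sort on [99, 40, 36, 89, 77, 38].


Initial: [99, 40, 36, 89, 77, 38]
Pass 1: [40, 36, 89, 77, 38, 99] (5 swaps)

After 1 pass: [40, 36, 89, 77, 38, 99]


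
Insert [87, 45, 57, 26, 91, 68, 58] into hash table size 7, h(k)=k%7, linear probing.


Insert 87: h=3 -> slot 3
Insert 45: h=3, 1 probes -> slot 4
Insert 57: h=1 -> slot 1
Insert 26: h=5 -> slot 5
Insert 91: h=0 -> slot 0
Insert 68: h=5, 1 probes -> slot 6
Insert 58: h=2 -> slot 2

Table: [91, 57, 58, 87, 45, 26, 68]


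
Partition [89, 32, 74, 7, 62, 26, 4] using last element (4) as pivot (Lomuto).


Pivot: 4
Place pivot at 0: [4, 32, 74, 7, 62, 26, 89]

Partitioned: [4, 32, 74, 7, 62, 26, 89]


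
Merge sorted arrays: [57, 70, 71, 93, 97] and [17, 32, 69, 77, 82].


Take 17 from B
Take 32 from B
Take 57 from A
Take 69 from B
Take 70 from A
Take 71 from A
Take 77 from B
Take 82 from B

Merged: [17, 32, 57, 69, 70, 71, 77, 82, 93, 97]


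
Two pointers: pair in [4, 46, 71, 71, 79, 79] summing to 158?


lo=0(4)+hi=5(79)=83
lo=1(46)+hi=5(79)=125
lo=2(71)+hi=5(79)=150
lo=3(71)+hi=5(79)=150
lo=4(79)+hi=5(79)=158

Yes: 79+79=158


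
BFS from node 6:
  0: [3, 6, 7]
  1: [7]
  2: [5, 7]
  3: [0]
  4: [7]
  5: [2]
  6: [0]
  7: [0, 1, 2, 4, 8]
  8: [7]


Visit 6, enqueue [0]
Visit 0, enqueue [3, 7]
Visit 3, enqueue []
Visit 7, enqueue [1, 2, 4, 8]
Visit 1, enqueue []
Visit 2, enqueue [5]
Visit 4, enqueue []
Visit 8, enqueue []
Visit 5, enqueue []

BFS order: [6, 0, 3, 7, 1, 2, 4, 8, 5]


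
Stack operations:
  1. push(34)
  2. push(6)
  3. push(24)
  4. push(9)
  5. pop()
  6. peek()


push(34) -> [34]
push(6) -> [34, 6]
push(24) -> [34, 6, 24]
push(9) -> [34, 6, 24, 9]
pop()->9, [34, 6, 24]
peek()->24

Final stack: [34, 6, 24]


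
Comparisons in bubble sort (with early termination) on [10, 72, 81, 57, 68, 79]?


Algorithm: bubble sort (with early termination)
Input: [10, 72, 81, 57, 68, 79]
Sorted: [10, 57, 68, 72, 79, 81]

12


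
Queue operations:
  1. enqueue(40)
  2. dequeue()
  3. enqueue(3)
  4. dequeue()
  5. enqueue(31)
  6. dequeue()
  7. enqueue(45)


enqueue(40) -> [40]
dequeue()->40, []
enqueue(3) -> [3]
dequeue()->3, []
enqueue(31) -> [31]
dequeue()->31, []
enqueue(45) -> [45]

Final queue: [45]


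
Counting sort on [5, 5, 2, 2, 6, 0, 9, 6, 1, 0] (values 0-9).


Input: [5, 5, 2, 2, 6, 0, 9, 6, 1, 0]
Counts: [2, 1, 2, 0, 0, 2, 2, 0, 0, 1]

Sorted: [0, 0, 1, 2, 2, 5, 5, 6, 6, 9]


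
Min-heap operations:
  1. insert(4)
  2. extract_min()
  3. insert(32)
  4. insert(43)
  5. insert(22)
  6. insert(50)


insert(4) -> [4]
extract_min()->4, []
insert(32) -> [32]
insert(43) -> [32, 43]
insert(22) -> [22, 43, 32]
insert(50) -> [22, 43, 32, 50]

Final heap: [22, 43, 32, 50]


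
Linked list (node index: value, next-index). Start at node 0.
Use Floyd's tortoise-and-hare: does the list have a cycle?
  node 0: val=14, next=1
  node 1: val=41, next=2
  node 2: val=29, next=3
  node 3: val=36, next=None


Floyd's tortoise (slow, +1) and hare (fast, +2):
  init: slow=0, fast=0
  step 1: slow=1, fast=2
  step 2: fast 2->3->None, no cycle

Cycle: no


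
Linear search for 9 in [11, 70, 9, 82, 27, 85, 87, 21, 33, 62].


i=0: 11!=9
i=1: 70!=9
i=2: 9==9 found!

Found at 2, 3 comps


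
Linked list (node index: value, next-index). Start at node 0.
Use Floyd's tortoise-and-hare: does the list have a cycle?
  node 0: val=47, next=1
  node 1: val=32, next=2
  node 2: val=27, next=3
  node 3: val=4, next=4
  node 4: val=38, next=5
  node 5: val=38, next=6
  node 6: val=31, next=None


Floyd's tortoise (slow, +1) and hare (fast, +2):
  init: slow=0, fast=0
  step 1: slow=1, fast=2
  step 2: slow=2, fast=4
  step 3: slow=3, fast=6
  step 4: fast -> None, no cycle

Cycle: no


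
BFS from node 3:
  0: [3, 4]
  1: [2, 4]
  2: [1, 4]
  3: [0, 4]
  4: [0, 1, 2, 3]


Visit 3, enqueue [0, 4]
Visit 0, enqueue []
Visit 4, enqueue [1, 2]
Visit 1, enqueue []
Visit 2, enqueue []

BFS order: [3, 0, 4, 1, 2]


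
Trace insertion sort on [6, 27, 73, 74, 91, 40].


Initial: [6, 27, 73, 74, 91, 40]
Insert 27: [6, 27, 73, 74, 91, 40]
Insert 73: [6, 27, 73, 74, 91, 40]
Insert 74: [6, 27, 73, 74, 91, 40]
Insert 91: [6, 27, 73, 74, 91, 40]
Insert 40: [6, 27, 40, 73, 74, 91]

Sorted: [6, 27, 40, 73, 74, 91]


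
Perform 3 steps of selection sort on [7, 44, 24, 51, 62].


Initial: [7, 44, 24, 51, 62]
Step 1: min=7 at 0
  Swap: [7, 44, 24, 51, 62]
Step 2: min=24 at 2
  Swap: [7, 24, 44, 51, 62]
Step 3: min=44 at 2
  Swap: [7, 24, 44, 51, 62]

After 3 steps: [7, 24, 44, 51, 62]


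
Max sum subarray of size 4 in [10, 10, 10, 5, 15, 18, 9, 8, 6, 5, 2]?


[0:4]: 35
[1:5]: 40
[2:6]: 48
[3:7]: 47
[4:8]: 50
[5:9]: 41
[6:10]: 28
[7:11]: 21

Max: 50 at [4:8]


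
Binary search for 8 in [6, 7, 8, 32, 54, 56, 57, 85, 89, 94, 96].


Step 1: lo=0, hi=10, mid=5, val=56
Step 2: lo=0, hi=4, mid=2, val=8

Found at index 2


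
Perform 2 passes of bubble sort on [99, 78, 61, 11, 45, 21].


Initial: [99, 78, 61, 11, 45, 21]
Pass 1: [78, 61, 11, 45, 21, 99] (5 swaps)
Pass 2: [61, 11, 45, 21, 78, 99] (4 swaps)

After 2 passes: [61, 11, 45, 21, 78, 99]


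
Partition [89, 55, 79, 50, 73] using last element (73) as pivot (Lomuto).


Pivot: 73
  55 <= 73: swap -> [55, 89, 79, 50, 73]
  50 <= 73: swap -> [55, 50, 79, 89, 73]
Place pivot at 2: [55, 50, 73, 89, 79]

Partitioned: [55, 50, 73, 89, 79]


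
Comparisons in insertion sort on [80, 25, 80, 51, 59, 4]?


Algorithm: insertion sort
Input: [80, 25, 80, 51, 59, 4]
Sorted: [4, 25, 51, 59, 80, 80]

13


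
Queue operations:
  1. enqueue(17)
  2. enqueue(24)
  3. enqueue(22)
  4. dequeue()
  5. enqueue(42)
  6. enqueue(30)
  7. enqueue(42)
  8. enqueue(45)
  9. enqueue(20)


enqueue(17) -> [17]
enqueue(24) -> [17, 24]
enqueue(22) -> [17, 24, 22]
dequeue()->17, [24, 22]
enqueue(42) -> [24, 22, 42]
enqueue(30) -> [24, 22, 42, 30]
enqueue(42) -> [24, 22, 42, 30, 42]
enqueue(45) -> [24, 22, 42, 30, 42, 45]
enqueue(20) -> [24, 22, 42, 30, 42, 45, 20]

Final queue: [24, 22, 42, 30, 42, 45, 20]


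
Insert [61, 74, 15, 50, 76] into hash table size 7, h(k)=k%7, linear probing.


Insert 61: h=5 -> slot 5
Insert 74: h=4 -> slot 4
Insert 15: h=1 -> slot 1
Insert 50: h=1, 1 probes -> slot 2
Insert 76: h=6 -> slot 6

Table: [None, 15, 50, None, 74, 61, 76]


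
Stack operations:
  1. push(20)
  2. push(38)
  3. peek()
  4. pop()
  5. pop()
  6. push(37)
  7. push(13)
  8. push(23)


push(20) -> [20]
push(38) -> [20, 38]
peek()->38
pop()->38, [20]
pop()->20, []
push(37) -> [37]
push(13) -> [37, 13]
push(23) -> [37, 13, 23]

Final stack: [37, 13, 23]


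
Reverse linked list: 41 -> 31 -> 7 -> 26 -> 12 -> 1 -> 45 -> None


Step 1: curr=41, set curr.next=prev(None) | reversed so far: 41
Step 2: curr=31, set curr.next=prev(41) | reversed so far: 31 -> 41
Step 3: curr=7, set curr.next=prev(31) | reversed so far: 7 -> 31 -> 41
Step 4: curr=26, set curr.next=prev(7) | reversed so far: 26 -> 7 -> 31 -> 41
Step 5: curr=12, set curr.next=prev(26) | reversed so far: 12 -> 26 -> 7 -> 31 -> 41
Step 6: curr=1, set curr.next=prev(12) | reversed so far: 1 -> 12 -> 26 -> 7 -> 31 -> 41
Step 7: curr=45, set curr.next=prev(1) | reversed so far: 45 -> 1 -> 12 -> 26 -> 7 -> 31 -> 41

45 -> 1 -> 12 -> 26 -> 7 -> 31 -> 41 -> None


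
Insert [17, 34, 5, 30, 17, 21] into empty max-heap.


Insert 17: [17]
Insert 34: [34, 17]
Insert 5: [34, 17, 5]
Insert 30: [34, 30, 5, 17]
Insert 17: [34, 30, 5, 17, 17]
Insert 21: [34, 30, 21, 17, 17, 5]

Final heap: [34, 30, 21, 17, 17, 5]


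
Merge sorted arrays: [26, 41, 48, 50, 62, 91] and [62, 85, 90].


Take 26 from A
Take 41 from A
Take 48 from A
Take 50 from A
Take 62 from A
Take 62 from B
Take 85 from B
Take 90 from B

Merged: [26, 41, 48, 50, 62, 62, 85, 90, 91]


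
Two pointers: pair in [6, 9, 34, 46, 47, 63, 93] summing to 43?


lo=0(6)+hi=6(93)=99
lo=0(6)+hi=5(63)=69
lo=0(6)+hi=4(47)=53
lo=0(6)+hi=3(46)=52
lo=0(6)+hi=2(34)=40
lo=1(9)+hi=2(34)=43

Yes: 9+34=43


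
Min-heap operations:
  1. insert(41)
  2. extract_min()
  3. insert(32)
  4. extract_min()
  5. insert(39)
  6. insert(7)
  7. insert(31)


insert(41) -> [41]
extract_min()->41, []
insert(32) -> [32]
extract_min()->32, []
insert(39) -> [39]
insert(7) -> [7, 39]
insert(31) -> [7, 39, 31]

Final heap: [7, 39, 31]


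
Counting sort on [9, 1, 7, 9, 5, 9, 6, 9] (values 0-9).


Input: [9, 1, 7, 9, 5, 9, 6, 9]
Counts: [0, 1, 0, 0, 0, 1, 1, 1, 0, 4]

Sorted: [1, 5, 6, 7, 9, 9, 9, 9]


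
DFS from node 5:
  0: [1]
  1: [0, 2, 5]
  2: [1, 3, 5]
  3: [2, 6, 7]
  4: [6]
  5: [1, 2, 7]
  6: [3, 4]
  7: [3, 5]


Visit 5, push [7, 2, 1]
Visit 1, push [2, 0]
Visit 0, push []
Visit 2, push [3]
Visit 3, push [7, 6]
Visit 6, push [4]
Visit 4, push []
Visit 7, push []

DFS order: [5, 1, 0, 2, 3, 6, 4, 7]


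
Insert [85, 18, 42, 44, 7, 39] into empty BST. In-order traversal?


Insert 85: root
Insert 18: L from 85
Insert 42: L from 85 -> R from 18
Insert 44: L from 85 -> R from 18 -> R from 42
Insert 7: L from 85 -> L from 18
Insert 39: L from 85 -> R from 18 -> L from 42

In-order: [7, 18, 39, 42, 44, 85]


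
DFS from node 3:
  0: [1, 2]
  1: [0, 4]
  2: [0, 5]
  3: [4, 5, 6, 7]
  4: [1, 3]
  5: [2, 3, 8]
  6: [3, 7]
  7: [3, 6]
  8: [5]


Visit 3, push [7, 6, 5, 4]
Visit 4, push [1]
Visit 1, push [0]
Visit 0, push [2]
Visit 2, push [5]
Visit 5, push [8]
Visit 8, push []
Visit 6, push [7]
Visit 7, push []

DFS order: [3, 4, 1, 0, 2, 5, 8, 6, 7]


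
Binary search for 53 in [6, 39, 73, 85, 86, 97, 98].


Step 1: lo=0, hi=6, mid=3, val=85
Step 2: lo=0, hi=2, mid=1, val=39
Step 3: lo=2, hi=2, mid=2, val=73

Not found


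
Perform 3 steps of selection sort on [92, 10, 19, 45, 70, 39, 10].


Initial: [92, 10, 19, 45, 70, 39, 10]
Step 1: min=10 at 1
  Swap: [10, 92, 19, 45, 70, 39, 10]
Step 2: min=10 at 6
  Swap: [10, 10, 19, 45, 70, 39, 92]
Step 3: min=19 at 2
  Swap: [10, 10, 19, 45, 70, 39, 92]

After 3 steps: [10, 10, 19, 45, 70, 39, 92]


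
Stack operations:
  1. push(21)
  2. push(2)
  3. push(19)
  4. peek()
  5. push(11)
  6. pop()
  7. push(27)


push(21) -> [21]
push(2) -> [21, 2]
push(19) -> [21, 2, 19]
peek()->19
push(11) -> [21, 2, 19, 11]
pop()->11, [21, 2, 19]
push(27) -> [21, 2, 19, 27]

Final stack: [21, 2, 19, 27]


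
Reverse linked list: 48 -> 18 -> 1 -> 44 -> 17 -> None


Step 1: curr=48, set curr.next=prev(None) | reversed so far: 48
Step 2: curr=18, set curr.next=prev(48) | reversed so far: 18 -> 48
Step 3: curr=1, set curr.next=prev(18) | reversed so far: 1 -> 18 -> 48
Step 4: curr=44, set curr.next=prev(1) | reversed so far: 44 -> 1 -> 18 -> 48
Step 5: curr=17, set curr.next=prev(44) | reversed so far: 17 -> 44 -> 1 -> 18 -> 48

17 -> 44 -> 1 -> 18 -> 48 -> None


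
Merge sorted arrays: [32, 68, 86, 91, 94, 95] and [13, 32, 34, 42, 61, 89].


Take 13 from B
Take 32 from A
Take 32 from B
Take 34 from B
Take 42 from B
Take 61 from B
Take 68 from A
Take 86 from A
Take 89 from B

Merged: [13, 32, 32, 34, 42, 61, 68, 86, 89, 91, 94, 95]


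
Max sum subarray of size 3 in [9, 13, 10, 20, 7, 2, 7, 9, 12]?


[0:3]: 32
[1:4]: 43
[2:5]: 37
[3:6]: 29
[4:7]: 16
[5:8]: 18
[6:9]: 28

Max: 43 at [1:4]


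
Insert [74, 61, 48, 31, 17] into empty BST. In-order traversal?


Insert 74: root
Insert 61: L from 74
Insert 48: L from 74 -> L from 61
Insert 31: L from 74 -> L from 61 -> L from 48
Insert 17: L from 74 -> L from 61 -> L from 48 -> L from 31

In-order: [17, 31, 48, 61, 74]


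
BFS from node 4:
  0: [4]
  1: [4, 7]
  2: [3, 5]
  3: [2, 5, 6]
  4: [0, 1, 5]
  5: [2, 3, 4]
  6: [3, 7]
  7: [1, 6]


Visit 4, enqueue [0, 1, 5]
Visit 0, enqueue []
Visit 1, enqueue [7]
Visit 5, enqueue [2, 3]
Visit 7, enqueue [6]
Visit 2, enqueue []
Visit 3, enqueue []
Visit 6, enqueue []

BFS order: [4, 0, 1, 5, 7, 2, 3, 6]
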